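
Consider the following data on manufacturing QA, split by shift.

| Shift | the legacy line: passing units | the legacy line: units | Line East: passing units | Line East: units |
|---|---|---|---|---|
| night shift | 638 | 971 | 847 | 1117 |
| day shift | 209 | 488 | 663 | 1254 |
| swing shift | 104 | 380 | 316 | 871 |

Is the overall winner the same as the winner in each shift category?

Night shift: the legacy line 638/971 = 65.7%, Line East 847/1117 = 75.8% → Line East
Day shift: the legacy line 209/488 = 42.8%, Line East 663/1254 = 52.9% → Line East
Swing shift: the legacy line 104/380 = 27.4%, Line East 316/871 = 36.3% → Line East
Overall: the legacy line 951/1839 = 51.7%, Line East 1826/3242 = 56.3% → Line East
Line East wins overall and in every shift group — no reversal.

Yes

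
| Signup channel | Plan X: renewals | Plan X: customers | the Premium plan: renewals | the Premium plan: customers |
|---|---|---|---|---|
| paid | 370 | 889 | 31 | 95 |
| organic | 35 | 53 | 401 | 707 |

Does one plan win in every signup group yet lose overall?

Paid: Plan X 370/889 = 41.6%, the Premium plan 31/95 = 32.6% → Plan X
Organic: Plan X 35/53 = 66.0%, the Premium plan 401/707 = 56.7% → Plan X
Overall: Plan X 405/942 = 43.0%, the Premium plan 432/802 = 53.9% → the Premium plan
Plan X wins each signup group but the Premium plan wins overall — the comparison reverses. Plan X's customers skew toward paid, which has a lower base rate.

Yes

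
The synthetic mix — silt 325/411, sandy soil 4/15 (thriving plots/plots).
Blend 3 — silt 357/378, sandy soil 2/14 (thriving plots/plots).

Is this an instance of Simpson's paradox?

Silt: the synthetic mix 325/411 = 79.1%, Blend 3 357/378 = 94.4% → Blend 3
Sandy soil: the synthetic mix 4/15 = 26.7%, Blend 3 2/14 = 14.3% → the synthetic mix
Overall: the synthetic mix 329/426 = 77.2%, Blend 3 359/392 = 91.6% → Blend 3
Neither sweeps: the synthetic mix wins 1 of 2 groups, Blend 3 wins 1. Blend 3 wins overall but not every group — no Simpson reversal.

No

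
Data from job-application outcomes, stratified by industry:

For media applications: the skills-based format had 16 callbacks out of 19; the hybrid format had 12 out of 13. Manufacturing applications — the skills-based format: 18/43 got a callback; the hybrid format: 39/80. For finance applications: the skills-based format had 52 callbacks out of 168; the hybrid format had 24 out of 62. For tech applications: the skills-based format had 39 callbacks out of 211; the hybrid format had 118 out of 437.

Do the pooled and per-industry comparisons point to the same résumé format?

Yes

Media: the skills-based format 16/19 = 84.2%, the hybrid format 12/13 = 92.3% → the hybrid format
Manufacturing: the skills-based format 18/43 = 41.9%, the hybrid format 39/80 = 48.8% → the hybrid format
Finance: the skills-based format 52/168 = 31.0%, the hybrid format 24/62 = 38.7% → the hybrid format
Tech: the skills-based format 39/211 = 18.5%, the hybrid format 118/437 = 27.0% → the hybrid format
Overall: the skills-based format 125/441 = 28.3%, the hybrid format 193/592 = 32.6% → the hybrid format
The hybrid format wins overall and in every industry group — no reversal.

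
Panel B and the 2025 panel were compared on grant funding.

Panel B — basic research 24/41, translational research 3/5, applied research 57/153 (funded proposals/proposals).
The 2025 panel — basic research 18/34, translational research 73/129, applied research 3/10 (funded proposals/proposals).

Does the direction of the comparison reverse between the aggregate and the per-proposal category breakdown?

Yes

Basic research: Panel B 24/41 = 58.5%, the 2025 panel 18/34 = 52.9% → Panel B
Translational research: Panel B 3/5 = 60.0%, the 2025 panel 73/129 = 56.6% → Panel B
Applied research: Panel B 57/153 = 37.3%, the 2025 panel 3/10 = 30.0% → Panel B
Overall: Panel B 84/199 = 42.2%, the 2025 panel 94/173 = 54.3% → the 2025 panel
Panel B wins each proposal group but the 2025 panel wins overall — the comparison reverses. Panel B's proposals skew toward applied research, which has a lower base rate.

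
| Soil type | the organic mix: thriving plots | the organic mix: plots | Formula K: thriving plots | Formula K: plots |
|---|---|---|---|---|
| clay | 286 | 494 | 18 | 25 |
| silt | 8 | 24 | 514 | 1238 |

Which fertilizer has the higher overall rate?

the organic mix

Clay: the organic mix 286/494 = 57.9%, Formula K 18/25 = 72.0% → Formula K
Silt: the organic mix 8/24 = 33.3%, Formula K 514/1238 = 41.5% → Formula K
Overall: the organic mix 294/518 = 56.8%, Formula K 532/1263 = 42.1% → the organic mix
(Formula K wins every soil group but the organic mix wins overall — Formula K's plots skew toward the low-rate silt group.)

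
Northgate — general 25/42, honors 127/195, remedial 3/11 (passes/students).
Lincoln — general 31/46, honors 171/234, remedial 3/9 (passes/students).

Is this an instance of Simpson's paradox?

General: Northgate 25/42 = 59.5%, Lincoln 31/46 = 67.4% → Lincoln
Honors: Northgate 127/195 = 65.1%, Lincoln 171/234 = 73.1% → Lincoln
Remedial: Northgate 3/11 = 27.3%, Lincoln 3/9 = 33.3% → Lincoln
Overall: Northgate 155/248 = 62.5%, Lincoln 205/289 = 70.9% → Lincoln
Lincoln wins overall and in every student group — no reversal.

No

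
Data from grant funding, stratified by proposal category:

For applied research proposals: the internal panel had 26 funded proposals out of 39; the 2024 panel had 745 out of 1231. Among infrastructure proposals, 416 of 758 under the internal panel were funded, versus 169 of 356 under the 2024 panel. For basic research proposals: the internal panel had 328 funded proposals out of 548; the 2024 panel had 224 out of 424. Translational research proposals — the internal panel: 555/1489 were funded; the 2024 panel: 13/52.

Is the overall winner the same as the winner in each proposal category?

Applied research: the internal panel 26/39 = 66.7%, the 2024 panel 745/1231 = 60.5% → the internal panel
Infrastructure: the internal panel 416/758 = 54.9%, the 2024 panel 169/356 = 47.5% → the internal panel
Basic research: the internal panel 328/548 = 59.9%, the 2024 panel 224/424 = 52.8% → the internal panel
Translational research: the internal panel 555/1489 = 37.3%, the 2024 panel 13/52 = 25.0% → the internal panel
Overall: the internal panel 1325/2834 = 46.8%, the 2024 panel 1151/2063 = 55.8% → the 2024 panel
The internal panel wins each proposal group but the 2024 panel wins overall — the comparison reverses. The internal panel's proposals skew toward translational research, which has a lower base rate.

No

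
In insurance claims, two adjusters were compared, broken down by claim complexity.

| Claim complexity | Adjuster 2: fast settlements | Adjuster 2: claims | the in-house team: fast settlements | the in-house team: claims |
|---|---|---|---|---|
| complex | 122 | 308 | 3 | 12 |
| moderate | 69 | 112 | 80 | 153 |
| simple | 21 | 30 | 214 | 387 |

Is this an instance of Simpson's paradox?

Yes

Complex: Adjuster 2 122/308 = 39.6%, the in-house team 3/12 = 25.0% → Adjuster 2
Moderate: Adjuster 2 69/112 = 61.6%, the in-house team 80/153 = 52.3% → Adjuster 2
Simple: Adjuster 2 21/30 = 70.0%, the in-house team 214/387 = 55.3% → Adjuster 2
Overall: Adjuster 2 212/450 = 47.1%, the in-house team 297/552 = 53.8% → the in-house team
Adjuster 2 wins each claim group but the in-house team wins overall — the comparison reverses. Adjuster 2's claims skew toward complex, which has a lower base rate.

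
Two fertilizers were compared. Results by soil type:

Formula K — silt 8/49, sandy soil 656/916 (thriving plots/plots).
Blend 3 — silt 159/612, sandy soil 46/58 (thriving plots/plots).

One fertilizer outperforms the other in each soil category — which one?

Blend 3

Silt: Formula K 8/49 = 16.3%, Blend 3 159/612 = 26.0% → Blend 3
Sandy soil: Formula K 656/916 = 71.6%, Blend 3 46/58 = 79.3% → Blend 3
Blend 3 has the higher rate in both groups.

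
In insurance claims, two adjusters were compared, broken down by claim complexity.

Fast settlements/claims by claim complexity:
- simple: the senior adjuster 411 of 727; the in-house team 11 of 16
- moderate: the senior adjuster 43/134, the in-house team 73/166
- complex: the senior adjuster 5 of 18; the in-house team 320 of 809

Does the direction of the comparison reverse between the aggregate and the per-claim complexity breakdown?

Yes

Simple: the senior adjuster 411/727 = 56.5%, the in-house team 11/16 = 68.8% → the in-house team
Moderate: the senior adjuster 43/134 = 32.1%, the in-house team 73/166 = 44.0% → the in-house team
Complex: the senior adjuster 5/18 = 27.8%, the in-house team 320/809 = 39.6% → the in-house team
Overall: the senior adjuster 459/879 = 52.2%, the in-house team 404/991 = 40.8% → the senior adjuster
The in-house team wins each claim group but the senior adjuster wins overall — the comparison reverses. The in-house team's claims skew toward complex, which has a lower base rate.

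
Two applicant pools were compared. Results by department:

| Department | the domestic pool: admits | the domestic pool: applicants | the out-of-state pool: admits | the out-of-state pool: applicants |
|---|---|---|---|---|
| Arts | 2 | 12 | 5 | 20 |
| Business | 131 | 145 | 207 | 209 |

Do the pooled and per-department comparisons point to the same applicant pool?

Yes

Arts: the domestic pool 2/12 = 16.7%, the out-of-state pool 5/20 = 25.0% → the out-of-state pool
Business: the domestic pool 131/145 = 90.3%, the out-of-state pool 207/209 = 99.0% → the out-of-state pool
Overall: the domestic pool 133/157 = 84.7%, the out-of-state pool 212/229 = 92.6% → the out-of-state pool
The out-of-state pool wins overall and in every department group — no reversal.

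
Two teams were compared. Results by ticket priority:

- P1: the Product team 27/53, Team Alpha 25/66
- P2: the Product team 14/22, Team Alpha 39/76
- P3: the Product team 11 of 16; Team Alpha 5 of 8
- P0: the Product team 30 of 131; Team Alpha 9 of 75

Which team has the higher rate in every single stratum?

the Product team

P1: the Product team 27/53 = 50.9%, Team Alpha 25/66 = 37.9% → the Product team
P2: the Product team 14/22 = 63.6%, Team Alpha 39/76 = 51.3% → the Product team
P3: the Product team 11/16 = 68.8%, Team Alpha 5/8 = 62.5% → the Product team
P0: the Product team 30/131 = 22.9%, Team Alpha 9/75 = 12.0% → the Product team
The Product team has the higher rate in all 4 groups.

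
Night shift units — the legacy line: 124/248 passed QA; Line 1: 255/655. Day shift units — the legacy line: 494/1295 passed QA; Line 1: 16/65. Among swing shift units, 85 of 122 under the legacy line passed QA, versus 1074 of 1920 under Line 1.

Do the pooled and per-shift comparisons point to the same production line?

No

Night shift: the legacy line 124/248 = 50.0%, Line 1 255/655 = 38.9% → the legacy line
Day shift: the legacy line 494/1295 = 38.1%, Line 1 16/65 = 24.6% → the legacy line
Swing shift: the legacy line 85/122 = 69.7%, Line 1 1074/1920 = 55.9% → the legacy line
Overall: the legacy line 703/1665 = 42.2%, Line 1 1345/2640 = 50.9% → Line 1
The legacy line wins each shift group but Line 1 wins overall — the comparison reverses. The legacy line's units skew toward day shift, which has a lower base rate.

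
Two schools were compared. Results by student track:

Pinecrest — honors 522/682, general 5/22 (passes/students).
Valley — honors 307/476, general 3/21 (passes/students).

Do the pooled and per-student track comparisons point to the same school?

Yes

Honors: Pinecrest 522/682 = 76.5%, Valley 307/476 = 64.5% → Pinecrest
General: Pinecrest 5/22 = 22.7%, Valley 3/21 = 14.3% → Pinecrest
Overall: Pinecrest 527/704 = 74.9%, Valley 310/497 = 62.4% → Pinecrest
Pinecrest wins overall and in every student group — no reversal.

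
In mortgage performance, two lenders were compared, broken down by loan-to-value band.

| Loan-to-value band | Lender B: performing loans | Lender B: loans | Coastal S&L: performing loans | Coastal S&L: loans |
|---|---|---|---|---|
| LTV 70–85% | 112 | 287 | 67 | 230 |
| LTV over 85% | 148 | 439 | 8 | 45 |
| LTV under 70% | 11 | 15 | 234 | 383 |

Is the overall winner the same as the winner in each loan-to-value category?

No

LTV 70–85%: Lender B 112/287 = 39.0%, Coastal S&L 67/230 = 29.1% → Lender B
LTV over 85%: Lender B 148/439 = 33.7%, Coastal S&L 8/45 = 17.8% → Lender B
LTV under 70%: Lender B 11/15 = 73.3%, Coastal S&L 234/383 = 61.1% → Lender B
Overall: Lender B 271/741 = 36.6%, Coastal S&L 309/658 = 47.0% → Coastal S&L
Lender B wins each loan-to-value group but Coastal S&L wins overall — the comparison reverses. Lender B's loans skew toward LTV over 85%, which has a lower base rate.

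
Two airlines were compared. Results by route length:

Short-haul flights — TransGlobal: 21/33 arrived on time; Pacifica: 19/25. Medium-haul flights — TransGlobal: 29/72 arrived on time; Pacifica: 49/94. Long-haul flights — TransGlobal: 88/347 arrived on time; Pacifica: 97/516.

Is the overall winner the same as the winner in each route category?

No

Short-haul: TransGlobal 21/33 = 63.6%, Pacifica 19/25 = 76.0% → Pacifica
Medium-haul: TransGlobal 29/72 = 40.3%, Pacifica 49/94 = 52.1% → Pacifica
Long-haul: TransGlobal 88/347 = 25.4%, Pacifica 97/516 = 18.8% → TransGlobal
Overall: TransGlobal 138/452 = 30.5%, Pacifica 165/635 = 26.0% → TransGlobal
Neither sweeps: TransGlobal wins 1 of 3 groups, Pacifica wins 2. TransGlobal wins overall but not every group — no Simpson reversal.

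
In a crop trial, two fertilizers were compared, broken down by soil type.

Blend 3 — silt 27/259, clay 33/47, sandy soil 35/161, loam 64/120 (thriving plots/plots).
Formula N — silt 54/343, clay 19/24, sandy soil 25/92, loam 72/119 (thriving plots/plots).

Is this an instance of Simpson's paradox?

Silt: Blend 3 27/259 = 10.4%, Formula N 54/343 = 15.7% → Formula N
Clay: Blend 3 33/47 = 70.2%, Formula N 19/24 = 79.2% → Formula N
Sandy soil: Blend 3 35/161 = 21.7%, Formula N 25/92 = 27.2% → Formula N
Loam: Blend 3 64/120 = 53.3%, Formula N 72/119 = 60.5% → Formula N
Overall: Blend 3 159/587 = 27.1%, Formula N 170/578 = 29.4% → Formula N
Formula N wins overall and in every soil group — no reversal.

No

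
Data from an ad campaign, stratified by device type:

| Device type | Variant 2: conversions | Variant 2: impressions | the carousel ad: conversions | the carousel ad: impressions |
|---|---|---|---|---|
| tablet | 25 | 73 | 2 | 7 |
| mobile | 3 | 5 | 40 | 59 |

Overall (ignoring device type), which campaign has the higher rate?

Tablet: Variant 2 25/73 = 34.2%, the carousel ad 2/7 = 28.6% → Variant 2
Mobile: Variant 2 3/5 = 60.0%, the carousel ad 40/59 = 67.8% → the carousel ad
Overall: Variant 2 28/78 = 35.9%, the carousel ad 42/66 = 63.6% → the carousel ad
(Neither sweeps every device group, but the carousel ad has the higher pooled rate.)

the carousel ad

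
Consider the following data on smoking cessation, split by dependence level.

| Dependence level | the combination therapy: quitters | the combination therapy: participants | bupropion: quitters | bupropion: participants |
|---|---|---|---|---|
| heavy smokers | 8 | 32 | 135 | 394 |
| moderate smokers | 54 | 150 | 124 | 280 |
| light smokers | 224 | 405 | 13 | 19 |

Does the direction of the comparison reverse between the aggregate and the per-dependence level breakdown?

Heavy smokers: the combination therapy 8/32 = 25.0%, bupropion 135/394 = 34.3% → bupropion
Moderate smokers: the combination therapy 54/150 = 36.0%, bupropion 124/280 = 44.3% → bupropion
Light smokers: the combination therapy 224/405 = 55.3%, bupropion 13/19 = 68.4% → bupropion
Overall: the combination therapy 286/587 = 48.7%, bupropion 272/693 = 39.2% → the combination therapy
Bupropion wins each dependence group but the combination therapy wins overall — the comparison reverses. Bupropion's participants skew toward heavy smokers, which has a lower base rate.

Yes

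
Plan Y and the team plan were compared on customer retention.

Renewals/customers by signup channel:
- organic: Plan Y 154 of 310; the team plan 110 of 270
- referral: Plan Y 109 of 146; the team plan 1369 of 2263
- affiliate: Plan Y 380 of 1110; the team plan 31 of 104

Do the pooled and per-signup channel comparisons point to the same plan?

Organic: Plan Y 154/310 = 49.7%, the team plan 110/270 = 40.7% → Plan Y
Referral: Plan Y 109/146 = 74.7%, the team plan 1369/2263 = 60.5% → Plan Y
Affiliate: Plan Y 380/1110 = 34.2%, the team plan 31/104 = 29.8% → Plan Y
Overall: Plan Y 643/1566 = 41.1%, the team plan 1510/2637 = 57.3% → the team plan
Plan Y wins each signup group but the team plan wins overall — the comparison reverses. Plan Y's customers skew toward affiliate, which has a lower base rate.

No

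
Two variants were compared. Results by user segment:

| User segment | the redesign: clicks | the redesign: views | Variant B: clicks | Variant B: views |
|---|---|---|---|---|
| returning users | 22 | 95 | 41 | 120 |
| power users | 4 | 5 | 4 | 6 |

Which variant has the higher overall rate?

Returning users: the redesign 22/95 = 23.2%, Variant B 41/120 = 34.2% → Variant B
Power users: the redesign 4/5 = 80.0%, Variant B 4/6 = 66.7% → the redesign
Overall: the redesign 26/100 = 26.0%, Variant B 45/126 = 35.7% → Variant B
(Neither sweeps every user group, but Variant B has the higher pooled rate.)

Variant B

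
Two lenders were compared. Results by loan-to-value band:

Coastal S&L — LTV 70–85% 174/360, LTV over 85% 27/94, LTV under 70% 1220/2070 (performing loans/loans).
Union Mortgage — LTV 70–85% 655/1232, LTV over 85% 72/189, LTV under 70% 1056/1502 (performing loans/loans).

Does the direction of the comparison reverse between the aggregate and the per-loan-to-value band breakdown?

No

LTV 70–85%: Coastal S&L 174/360 = 48.3%, Union Mortgage 655/1232 = 53.2% → Union Mortgage
LTV over 85%: Coastal S&L 27/94 = 28.7%, Union Mortgage 72/189 = 38.1% → Union Mortgage
LTV under 70%: Coastal S&L 1220/2070 = 58.9%, Union Mortgage 1056/1502 = 70.3% → Union Mortgage
Overall: Coastal S&L 1421/2524 = 56.3%, Union Mortgage 1783/2923 = 61.0% → Union Mortgage
Union Mortgage wins overall and in every loan-to-value group — no reversal.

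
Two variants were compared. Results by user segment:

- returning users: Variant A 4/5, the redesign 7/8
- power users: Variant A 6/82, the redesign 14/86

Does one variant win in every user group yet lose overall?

No

Returning users: Variant A 4/5 = 80.0%, the redesign 7/8 = 87.5% → the redesign
Power users: Variant A 6/82 = 7.3%, the redesign 14/86 = 16.3% → the redesign
Overall: Variant A 10/87 = 11.5%, the redesign 21/94 = 22.3% → the redesign
The redesign wins overall and in every user group — no reversal.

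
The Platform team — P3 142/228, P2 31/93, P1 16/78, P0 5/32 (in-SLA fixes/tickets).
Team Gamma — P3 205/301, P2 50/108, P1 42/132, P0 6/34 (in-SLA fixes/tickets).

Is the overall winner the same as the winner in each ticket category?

P3: the Platform team 142/228 = 62.3%, Team Gamma 205/301 = 68.1% → Team Gamma
P2: the Platform team 31/93 = 33.3%, Team Gamma 50/108 = 46.3% → Team Gamma
P1: the Platform team 16/78 = 20.5%, Team Gamma 42/132 = 31.8% → Team Gamma
P0: the Platform team 5/32 = 15.6%, Team Gamma 6/34 = 17.6% → Team Gamma
Overall: the Platform team 194/431 = 45.0%, Team Gamma 303/575 = 52.7% → Team Gamma
Team Gamma wins overall and in every ticket group — no reversal.

Yes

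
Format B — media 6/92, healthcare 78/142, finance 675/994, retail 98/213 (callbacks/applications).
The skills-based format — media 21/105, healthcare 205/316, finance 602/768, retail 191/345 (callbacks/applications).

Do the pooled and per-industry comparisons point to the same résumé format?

Media: Format B 6/92 = 6.5%, the skills-based format 21/105 = 20.0% → the skills-based format
Healthcare: Format B 78/142 = 54.9%, the skills-based format 205/316 = 64.9% → the skills-based format
Finance: Format B 675/994 = 67.9%, the skills-based format 602/768 = 78.4% → the skills-based format
Retail: Format B 98/213 = 46.0%, the skills-based format 191/345 = 55.4% → the skills-based format
Overall: Format B 857/1441 = 59.5%, the skills-based format 1019/1534 = 66.4% → the skills-based format
The skills-based format wins overall and in every industry group — no reversal.

Yes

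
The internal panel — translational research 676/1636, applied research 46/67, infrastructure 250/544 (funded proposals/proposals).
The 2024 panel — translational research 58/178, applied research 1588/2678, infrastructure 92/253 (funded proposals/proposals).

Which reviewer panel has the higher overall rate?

the 2024 panel

Translational research: the internal panel 676/1636 = 41.3%, the 2024 panel 58/178 = 32.6% → the internal panel
Applied research: the internal panel 46/67 = 68.7%, the 2024 panel 1588/2678 = 59.3% → the internal panel
Infrastructure: the internal panel 250/544 = 46.0%, the 2024 panel 92/253 = 36.4% → the internal panel
Overall: the internal panel 972/2247 = 43.3%, the 2024 panel 1738/3109 = 55.9% → the 2024 panel
(The internal panel wins every proposal group but the 2024 panel wins overall — the internal panel's proposals skew toward the low-rate translational research group.)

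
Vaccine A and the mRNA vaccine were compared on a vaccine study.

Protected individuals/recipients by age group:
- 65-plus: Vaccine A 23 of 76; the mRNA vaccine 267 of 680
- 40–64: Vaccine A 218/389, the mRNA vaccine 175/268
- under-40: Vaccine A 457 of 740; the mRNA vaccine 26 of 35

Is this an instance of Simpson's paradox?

Yes

65-plus: Vaccine A 23/76 = 30.3%, the mRNA vaccine 267/680 = 39.3% → the mRNA vaccine
40–64: Vaccine A 218/389 = 56.0%, the mRNA vaccine 175/268 = 65.3% → the mRNA vaccine
Under-40: Vaccine A 457/740 = 61.8%, the mRNA vaccine 26/35 = 74.3% → the mRNA vaccine
Overall: Vaccine A 698/1205 = 57.9%, the mRNA vaccine 468/983 = 47.6% → Vaccine A
The mRNA vaccine wins each age group but Vaccine A wins overall — the comparison reverses. The mRNA vaccine's recipients skew toward 65-plus, which has a lower base rate.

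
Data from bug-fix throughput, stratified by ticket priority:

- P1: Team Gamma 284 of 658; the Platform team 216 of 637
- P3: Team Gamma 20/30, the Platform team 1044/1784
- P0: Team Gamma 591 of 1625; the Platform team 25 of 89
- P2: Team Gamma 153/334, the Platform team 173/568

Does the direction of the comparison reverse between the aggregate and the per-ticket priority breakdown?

Yes

P1: Team Gamma 284/658 = 43.2%, the Platform team 216/637 = 33.9% → Team Gamma
P3: Team Gamma 20/30 = 66.7%, the Platform team 1044/1784 = 58.5% → Team Gamma
P0: Team Gamma 591/1625 = 36.4%, the Platform team 25/89 = 28.1% → Team Gamma
P2: Team Gamma 153/334 = 45.8%, the Platform team 173/568 = 30.5% → Team Gamma
Overall: Team Gamma 1048/2647 = 39.6%, the Platform team 1458/3078 = 47.4% → the Platform team
Team Gamma wins each ticket group but the Platform team wins overall — the comparison reverses. Team Gamma's tickets skew toward P0, which has a lower base rate.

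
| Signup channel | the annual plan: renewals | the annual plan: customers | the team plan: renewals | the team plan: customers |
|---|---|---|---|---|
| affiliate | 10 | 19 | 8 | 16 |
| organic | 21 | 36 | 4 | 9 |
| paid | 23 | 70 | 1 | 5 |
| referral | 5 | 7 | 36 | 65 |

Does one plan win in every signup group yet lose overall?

Yes

Affiliate: the annual plan 10/19 = 52.6%, the team plan 8/16 = 50.0% → the annual plan
Organic: the annual plan 21/36 = 58.3%, the team plan 4/9 = 44.4% → the annual plan
Paid: the annual plan 23/70 = 32.9%, the team plan 1/5 = 20.0% → the annual plan
Referral: the annual plan 5/7 = 71.4%, the team plan 36/65 = 55.4% → the annual plan
Overall: the annual plan 59/132 = 44.7%, the team plan 49/95 = 51.6% → the team plan
The annual plan wins each signup group but the team plan wins overall — the comparison reverses. The annual plan's customers skew toward paid, which has a lower base rate.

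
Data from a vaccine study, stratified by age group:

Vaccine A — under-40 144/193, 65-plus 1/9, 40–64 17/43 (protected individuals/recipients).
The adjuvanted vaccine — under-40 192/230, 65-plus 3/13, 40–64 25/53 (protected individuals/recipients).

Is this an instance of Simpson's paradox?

Under-40: Vaccine A 144/193 = 74.6%, the adjuvanted vaccine 192/230 = 83.5% → the adjuvanted vaccine
65-plus: Vaccine A 1/9 = 11.1%, the adjuvanted vaccine 3/13 = 23.1% → the adjuvanted vaccine
40–64: Vaccine A 17/43 = 39.5%, the adjuvanted vaccine 25/53 = 47.2% → the adjuvanted vaccine
Overall: Vaccine A 162/245 = 66.1%, the adjuvanted vaccine 220/296 = 74.3% → the adjuvanted vaccine
The adjuvanted vaccine wins overall and in every age group — no reversal.

No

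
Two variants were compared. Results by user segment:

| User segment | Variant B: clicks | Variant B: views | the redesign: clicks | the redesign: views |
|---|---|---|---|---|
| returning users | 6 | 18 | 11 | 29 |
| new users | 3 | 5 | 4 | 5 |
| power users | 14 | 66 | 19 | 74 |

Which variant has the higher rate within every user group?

the redesign

Returning users: Variant B 6/18 = 33.3%, the redesign 11/29 = 37.9% → the redesign
New users: Variant B 3/5 = 60.0%, the redesign 4/5 = 80.0% → the redesign
Power users: Variant B 14/66 = 21.2%, the redesign 19/74 = 25.7% → the redesign
The redesign has the higher rate in all 3 groups.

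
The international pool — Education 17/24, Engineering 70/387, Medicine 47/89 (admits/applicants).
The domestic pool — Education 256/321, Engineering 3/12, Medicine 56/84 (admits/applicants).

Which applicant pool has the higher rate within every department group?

Education: the international pool 17/24 = 70.8%, the domestic pool 256/321 = 79.8% → the domestic pool
Engineering: the international pool 70/387 = 18.1%, the domestic pool 3/12 = 25.0% → the domestic pool
Medicine: the international pool 47/89 = 52.8%, the domestic pool 56/84 = 66.7% → the domestic pool
The domestic pool has the higher rate in all 3 groups.

the domestic pool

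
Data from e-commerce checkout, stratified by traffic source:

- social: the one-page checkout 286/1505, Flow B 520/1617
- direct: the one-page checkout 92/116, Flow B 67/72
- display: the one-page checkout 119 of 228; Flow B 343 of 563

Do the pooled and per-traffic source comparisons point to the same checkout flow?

Social: the one-page checkout 286/1505 = 19.0%, Flow B 520/1617 = 32.2% → Flow B
Direct: the one-page checkout 92/116 = 79.3%, Flow B 67/72 = 93.1% → Flow B
Display: the one-page checkout 119/228 = 52.2%, Flow B 343/563 = 60.9% → Flow B
Overall: the one-page checkout 497/1849 = 26.9%, Flow B 930/2252 = 41.3% → Flow B
Flow B wins overall and in every traffic group — no reversal.

Yes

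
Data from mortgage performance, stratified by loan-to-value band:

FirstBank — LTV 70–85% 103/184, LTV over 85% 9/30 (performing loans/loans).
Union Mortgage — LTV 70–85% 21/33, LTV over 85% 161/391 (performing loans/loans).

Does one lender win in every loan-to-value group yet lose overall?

Yes

LTV 70–85%: FirstBank 103/184 = 56.0%, Union Mortgage 21/33 = 63.6% → Union Mortgage
LTV over 85%: FirstBank 9/30 = 30.0%, Union Mortgage 161/391 = 41.2% → Union Mortgage
Overall: FirstBank 112/214 = 52.3%, Union Mortgage 182/424 = 42.9% → FirstBank
Union Mortgage wins each loan-to-value group but FirstBank wins overall — the comparison reverses. Union Mortgage's loans skew toward LTV over 85%, which has a lower base rate.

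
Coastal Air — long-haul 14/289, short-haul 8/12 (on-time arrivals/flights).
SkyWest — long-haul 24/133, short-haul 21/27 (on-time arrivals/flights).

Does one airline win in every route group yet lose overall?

Long-haul: Coastal Air 14/289 = 4.8%, SkyWest 24/133 = 18.0% → SkyWest
Short-haul: Coastal Air 8/12 = 66.7%, SkyWest 21/27 = 77.8% → SkyWest
Overall: Coastal Air 22/301 = 7.3%, SkyWest 45/160 = 28.1% → SkyWest
SkyWest wins overall and in every route group — no reversal.

No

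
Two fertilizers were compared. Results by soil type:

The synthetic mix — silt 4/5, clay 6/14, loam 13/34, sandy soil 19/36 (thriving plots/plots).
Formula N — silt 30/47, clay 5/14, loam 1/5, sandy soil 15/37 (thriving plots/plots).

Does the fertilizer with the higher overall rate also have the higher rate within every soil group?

No

Silt: the synthetic mix 4/5 = 80.0%, Formula N 30/47 = 63.8% → the synthetic mix
Clay: the synthetic mix 6/14 = 42.9%, Formula N 5/14 = 35.7% → the synthetic mix
Loam: the synthetic mix 13/34 = 38.2%, Formula N 1/5 = 20.0% → the synthetic mix
Sandy soil: the synthetic mix 19/36 = 52.8%, Formula N 15/37 = 40.5% → the synthetic mix
Overall: the synthetic mix 42/89 = 47.2%, Formula N 51/103 = 49.5% → Formula N
The synthetic mix wins each soil group but Formula N wins overall — the comparison reverses. The synthetic mix's plots skew toward loam, which has a lower base rate.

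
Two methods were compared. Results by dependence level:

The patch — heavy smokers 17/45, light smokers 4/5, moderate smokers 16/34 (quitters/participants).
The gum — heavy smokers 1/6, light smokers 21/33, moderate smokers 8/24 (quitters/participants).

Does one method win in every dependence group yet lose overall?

Heavy smokers: the patch 17/45 = 37.8%, the gum 1/6 = 16.7% → the patch
Light smokers: the patch 4/5 = 80.0%, the gum 21/33 = 63.6% → the patch
Moderate smokers: the patch 16/34 = 47.1%, the gum 8/24 = 33.3% → the patch
Overall: the patch 37/84 = 44.0%, the gum 30/63 = 47.6% → the gum
The patch wins each dependence group but the gum wins overall — the comparison reverses. The patch's participants skew toward heavy smokers, which has a lower base rate.

Yes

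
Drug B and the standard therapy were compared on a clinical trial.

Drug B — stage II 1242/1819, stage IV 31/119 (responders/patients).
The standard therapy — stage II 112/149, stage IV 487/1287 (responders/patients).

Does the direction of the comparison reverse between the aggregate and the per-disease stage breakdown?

Stage II: Drug B 1242/1819 = 68.3%, the standard therapy 112/149 = 75.2% → the standard therapy
Stage IV: Drug B 31/119 = 26.1%, the standard therapy 487/1287 = 37.8% → the standard therapy
Overall: Drug B 1273/1938 = 65.7%, the standard therapy 599/1436 = 41.7% → Drug B
The standard therapy wins each disease group but Drug B wins overall — the comparison reverses. The standard therapy's patients skew toward stage IV, which has a lower base rate.

Yes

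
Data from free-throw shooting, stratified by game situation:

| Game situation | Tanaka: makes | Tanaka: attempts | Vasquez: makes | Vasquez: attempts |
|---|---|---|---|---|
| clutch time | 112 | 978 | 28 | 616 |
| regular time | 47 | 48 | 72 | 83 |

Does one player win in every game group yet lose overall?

No

Clutch time: Tanaka 112/978 = 11.5%, Vasquez 28/616 = 4.5% → Tanaka
Regular time: Tanaka 47/48 = 97.9%, Vasquez 72/83 = 86.7% → Tanaka
Overall: Tanaka 159/1026 = 15.5%, Vasquez 100/699 = 14.3% → Tanaka
Tanaka wins overall and in every game group — no reversal.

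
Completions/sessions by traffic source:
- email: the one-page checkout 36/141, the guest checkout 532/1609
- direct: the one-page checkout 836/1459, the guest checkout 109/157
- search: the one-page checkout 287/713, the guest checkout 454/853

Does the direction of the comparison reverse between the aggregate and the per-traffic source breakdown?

Email: the one-page checkout 36/141 = 25.5%, the guest checkout 532/1609 = 33.1% → the guest checkout
Direct: the one-page checkout 836/1459 = 57.3%, the guest checkout 109/157 = 69.4% → the guest checkout
Search: the one-page checkout 287/713 = 40.3%, the guest checkout 454/853 = 53.2% → the guest checkout
Overall: the one-page checkout 1159/2313 = 50.1%, the guest checkout 1095/2619 = 41.8% → the one-page checkout
The guest checkout wins each traffic group but the one-page checkout wins overall — the comparison reverses. The guest checkout's sessions skew toward email, which has a lower base rate.

Yes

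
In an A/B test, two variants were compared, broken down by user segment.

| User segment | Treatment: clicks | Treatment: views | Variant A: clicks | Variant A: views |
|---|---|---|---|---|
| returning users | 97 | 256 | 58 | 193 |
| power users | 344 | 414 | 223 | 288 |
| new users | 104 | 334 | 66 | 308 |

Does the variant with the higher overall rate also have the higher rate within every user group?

Yes

Returning users: Treatment 97/256 = 37.9%, Variant A 58/193 = 30.1% → Treatment
Power users: Treatment 344/414 = 83.1%, Variant A 223/288 = 77.4% → Treatment
New users: Treatment 104/334 = 31.1%, Variant A 66/308 = 21.4% → Treatment
Overall: Treatment 545/1004 = 54.3%, Variant A 347/789 = 44.0% → Treatment
Treatment wins overall and in every user group — no reversal.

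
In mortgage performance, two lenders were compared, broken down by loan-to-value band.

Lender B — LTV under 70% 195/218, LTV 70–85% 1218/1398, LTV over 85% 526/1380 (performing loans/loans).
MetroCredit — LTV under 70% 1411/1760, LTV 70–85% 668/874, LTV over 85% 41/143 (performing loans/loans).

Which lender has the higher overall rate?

MetroCredit

LTV under 70%: Lender B 195/218 = 89.4%, MetroCredit 1411/1760 = 80.2% → Lender B
LTV 70–85%: Lender B 1218/1398 = 87.1%, MetroCredit 668/874 = 76.4% → Lender B
LTV over 85%: Lender B 526/1380 = 38.1%, MetroCredit 41/143 = 28.7% → Lender B
Overall: Lender B 1939/2996 = 64.7%, MetroCredit 2120/2777 = 76.3% → MetroCredit
(Lender B wins every loan-to-value group but MetroCredit wins overall — Lender B's loans skew toward the low-rate LTV over 85% group.)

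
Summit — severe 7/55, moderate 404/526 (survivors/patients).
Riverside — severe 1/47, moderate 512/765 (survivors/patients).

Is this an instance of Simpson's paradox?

No

Severe: Summit 7/55 = 12.7%, Riverside 1/47 = 2.1% → Summit
Moderate: Summit 404/526 = 76.8%, Riverside 512/765 = 66.9% → Summit
Overall: Summit 411/581 = 70.7%, Riverside 513/812 = 63.2% → Summit
Summit wins overall and in every case group — no reversal.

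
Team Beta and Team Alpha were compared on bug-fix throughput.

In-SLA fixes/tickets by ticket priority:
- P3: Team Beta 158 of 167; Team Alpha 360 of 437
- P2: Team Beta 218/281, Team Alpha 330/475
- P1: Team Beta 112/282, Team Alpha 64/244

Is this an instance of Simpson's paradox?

P3: Team Beta 158/167 = 94.6%, Team Alpha 360/437 = 82.4% → Team Beta
P2: Team Beta 218/281 = 77.6%, Team Alpha 330/475 = 69.5% → Team Beta
P1: Team Beta 112/282 = 39.7%, Team Alpha 64/244 = 26.2% → Team Beta
Overall: Team Beta 488/730 = 66.8%, Team Alpha 754/1156 = 65.2% → Team Beta
Team Beta wins overall and in every ticket group — no reversal.

No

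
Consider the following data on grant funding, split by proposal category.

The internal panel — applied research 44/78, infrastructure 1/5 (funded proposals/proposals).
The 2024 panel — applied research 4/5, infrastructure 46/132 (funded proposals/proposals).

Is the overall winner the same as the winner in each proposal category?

No

Applied research: the internal panel 44/78 = 56.4%, the 2024 panel 4/5 = 80.0% → the 2024 panel
Infrastructure: the internal panel 1/5 = 20.0%, the 2024 panel 46/132 = 34.8% → the 2024 panel
Overall: the internal panel 45/83 = 54.2%, the 2024 panel 50/137 = 36.5% → the internal panel
The 2024 panel wins each proposal group but the internal panel wins overall — the comparison reverses. The 2024 panel's proposals skew toward infrastructure, which has a lower base rate.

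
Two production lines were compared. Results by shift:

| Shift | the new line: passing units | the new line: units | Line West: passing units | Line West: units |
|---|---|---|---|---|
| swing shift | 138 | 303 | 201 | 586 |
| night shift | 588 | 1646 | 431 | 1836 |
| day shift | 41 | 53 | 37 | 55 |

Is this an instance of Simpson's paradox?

No

Swing shift: the new line 138/303 = 45.5%, Line West 201/586 = 34.3% → the new line
Night shift: the new line 588/1646 = 35.7%, Line West 431/1836 = 23.5% → the new line
Day shift: the new line 41/53 = 77.4%, Line West 37/55 = 67.3% → the new line
Overall: the new line 767/2002 = 38.3%, Line West 669/2477 = 27.0% → the new line
The new line wins overall and in every shift group — no reversal.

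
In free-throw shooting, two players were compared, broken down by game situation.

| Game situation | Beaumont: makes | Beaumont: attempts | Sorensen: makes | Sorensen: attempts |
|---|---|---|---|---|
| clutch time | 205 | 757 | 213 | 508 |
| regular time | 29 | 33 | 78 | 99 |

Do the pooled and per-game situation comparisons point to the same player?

Clutch time: Beaumont 205/757 = 27.1%, Sorensen 213/508 = 41.9% → Sorensen
Regular time: Beaumont 29/33 = 87.9%, Sorensen 78/99 = 78.8% → Beaumont
Overall: Beaumont 234/790 = 29.6%, Sorensen 291/607 = 47.9% → Sorensen
Neither sweeps: Beaumont wins 1 of 2 groups, Sorensen wins 1. Sorensen wins overall but not every group — no Simpson reversal.

No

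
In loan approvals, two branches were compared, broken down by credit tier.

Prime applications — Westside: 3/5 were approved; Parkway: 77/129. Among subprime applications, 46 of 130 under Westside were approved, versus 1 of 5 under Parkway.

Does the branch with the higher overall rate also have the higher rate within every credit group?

Prime: Westside 3/5 = 60.0%, Parkway 77/129 = 59.7% → Westside
Subprime: Westside 46/130 = 35.4%, Parkway 1/5 = 20.0% → Westside
Overall: Westside 49/135 = 36.3%, Parkway 78/134 = 58.2% → Parkway
Westside wins each credit group but Parkway wins overall — the comparison reverses. Westside's applications skew toward subprime, which has a lower base rate.

No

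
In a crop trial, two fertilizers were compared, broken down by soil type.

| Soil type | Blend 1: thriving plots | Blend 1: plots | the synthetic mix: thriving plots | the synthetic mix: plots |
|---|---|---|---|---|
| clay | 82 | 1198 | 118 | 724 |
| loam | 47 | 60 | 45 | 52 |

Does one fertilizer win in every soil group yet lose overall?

No

Clay: Blend 1 82/1198 = 6.8%, the synthetic mix 118/724 = 16.3% → the synthetic mix
Loam: Blend 1 47/60 = 78.3%, the synthetic mix 45/52 = 86.5% → the synthetic mix
Overall: Blend 1 129/1258 = 10.3%, the synthetic mix 163/776 = 21.0% → the synthetic mix
The synthetic mix wins overall and in every soil group — no reversal.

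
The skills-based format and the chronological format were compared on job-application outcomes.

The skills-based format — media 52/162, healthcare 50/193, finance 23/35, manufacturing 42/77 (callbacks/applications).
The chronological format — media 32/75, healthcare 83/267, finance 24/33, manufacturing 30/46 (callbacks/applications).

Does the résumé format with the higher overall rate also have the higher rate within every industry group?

Yes

Media: the skills-based format 52/162 = 32.1%, the chronological format 32/75 = 42.7% → the chronological format
Healthcare: the skills-based format 50/193 = 25.9%, the chronological format 83/267 = 31.1% → the chronological format
Finance: the skills-based format 23/35 = 65.7%, the chronological format 24/33 = 72.7% → the chronological format
Manufacturing: the skills-based format 42/77 = 54.5%, the chronological format 30/46 = 65.2% → the chronological format
Overall: the skills-based format 167/467 = 35.8%, the chronological format 169/421 = 40.1% → the chronological format
The chronological format wins overall and in every industry group — no reversal.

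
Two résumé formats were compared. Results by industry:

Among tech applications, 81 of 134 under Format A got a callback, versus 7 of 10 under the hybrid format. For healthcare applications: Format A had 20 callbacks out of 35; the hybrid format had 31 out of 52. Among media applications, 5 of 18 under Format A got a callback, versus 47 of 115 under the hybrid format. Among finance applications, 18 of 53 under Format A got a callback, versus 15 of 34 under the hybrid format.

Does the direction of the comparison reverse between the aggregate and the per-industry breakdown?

Yes

Tech: Format A 81/134 = 60.4%, the hybrid format 7/10 = 70.0% → the hybrid format
Healthcare: Format A 20/35 = 57.1%, the hybrid format 31/52 = 59.6% → the hybrid format
Media: Format A 5/18 = 27.8%, the hybrid format 47/115 = 40.9% → the hybrid format
Finance: Format A 18/53 = 34.0%, the hybrid format 15/34 = 44.1% → the hybrid format
Overall: Format A 124/240 = 51.7%, the hybrid format 100/211 = 47.4% → Format A
The hybrid format wins each industry group but Format A wins overall — the comparison reverses. The hybrid format's applications skew toward media, which has a lower base rate.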